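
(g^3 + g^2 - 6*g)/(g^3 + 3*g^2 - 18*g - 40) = g*(g^2 + g - 6)/(g^3 + 3*g^2 - 18*g - 40)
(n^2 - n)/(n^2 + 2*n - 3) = n/(n + 3)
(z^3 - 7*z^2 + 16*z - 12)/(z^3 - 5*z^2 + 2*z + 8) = (z^2 - 5*z + 6)/(z^2 - 3*z - 4)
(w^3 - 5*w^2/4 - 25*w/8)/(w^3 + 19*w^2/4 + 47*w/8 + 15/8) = w*(2*w - 5)/(2*w^2 + 7*w + 3)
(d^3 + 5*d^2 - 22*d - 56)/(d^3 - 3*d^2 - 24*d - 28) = (d^2 + 3*d - 28)/(d^2 - 5*d - 14)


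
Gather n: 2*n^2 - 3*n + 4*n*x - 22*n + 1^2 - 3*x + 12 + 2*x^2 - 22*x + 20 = 2*n^2 + n*(4*x - 25) + 2*x^2 - 25*x + 33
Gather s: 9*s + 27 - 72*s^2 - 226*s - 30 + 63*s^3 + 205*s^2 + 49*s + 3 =63*s^3 + 133*s^2 - 168*s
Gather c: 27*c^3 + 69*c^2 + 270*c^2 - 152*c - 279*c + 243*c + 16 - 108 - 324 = 27*c^3 + 339*c^2 - 188*c - 416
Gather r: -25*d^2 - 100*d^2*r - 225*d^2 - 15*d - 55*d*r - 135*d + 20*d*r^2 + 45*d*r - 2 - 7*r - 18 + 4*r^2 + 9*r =-250*d^2 - 150*d + r^2*(20*d + 4) + r*(-100*d^2 - 10*d + 2) - 20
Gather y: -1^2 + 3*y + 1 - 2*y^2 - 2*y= -2*y^2 + y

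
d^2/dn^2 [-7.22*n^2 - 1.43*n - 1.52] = -14.4400000000000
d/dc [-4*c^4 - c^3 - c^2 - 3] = c*(-16*c^2 - 3*c - 2)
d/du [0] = 0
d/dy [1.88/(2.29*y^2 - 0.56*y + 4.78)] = (1.0528 - 8.6104*y)/(2.29*y^2 - 0.56*y + 4.78)^2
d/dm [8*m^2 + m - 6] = 16*m + 1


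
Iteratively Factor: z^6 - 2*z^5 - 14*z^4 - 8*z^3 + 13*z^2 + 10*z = (z - 1)*(z^5 - z^4 - 15*z^3 - 23*z^2 - 10*z) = (z - 1)*(z + 1)*(z^4 - 2*z^3 - 13*z^2 - 10*z) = (z - 5)*(z - 1)*(z + 1)*(z^3 + 3*z^2 + 2*z) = z*(z - 5)*(z - 1)*(z + 1)*(z^2 + 3*z + 2) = z*(z - 5)*(z - 1)*(z + 1)*(z + 2)*(z + 1)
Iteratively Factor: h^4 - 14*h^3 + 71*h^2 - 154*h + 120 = (h - 3)*(h^3 - 11*h^2 + 38*h - 40) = (h - 5)*(h - 3)*(h^2 - 6*h + 8) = (h - 5)*(h - 4)*(h - 3)*(h - 2)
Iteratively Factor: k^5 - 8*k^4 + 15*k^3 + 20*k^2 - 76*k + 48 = (k - 2)*(k^4 - 6*k^3 + 3*k^2 + 26*k - 24) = (k - 4)*(k - 2)*(k^3 - 2*k^2 - 5*k + 6) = (k - 4)*(k - 2)*(k + 2)*(k^2 - 4*k + 3) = (k - 4)*(k - 2)*(k - 1)*(k + 2)*(k - 3)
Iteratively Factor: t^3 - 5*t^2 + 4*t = (t)*(t^2 - 5*t + 4) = t*(t - 4)*(t - 1)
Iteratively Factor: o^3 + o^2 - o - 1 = (o + 1)*(o^2 - 1) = (o + 1)^2*(o - 1)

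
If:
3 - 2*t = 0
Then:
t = 3/2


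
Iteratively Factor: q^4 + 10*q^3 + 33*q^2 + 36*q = (q + 4)*(q^3 + 6*q^2 + 9*q) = (q + 3)*(q + 4)*(q^2 + 3*q) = q*(q + 3)*(q + 4)*(q + 3)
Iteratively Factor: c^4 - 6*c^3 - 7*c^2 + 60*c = (c - 5)*(c^3 - c^2 - 12*c) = (c - 5)*(c + 3)*(c^2 - 4*c) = c*(c - 5)*(c + 3)*(c - 4)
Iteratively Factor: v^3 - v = (v + 1)*(v^2 - v) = v*(v + 1)*(v - 1)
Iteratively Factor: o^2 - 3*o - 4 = (o + 1)*(o - 4)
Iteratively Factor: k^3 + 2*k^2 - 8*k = (k - 2)*(k^2 + 4*k) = k*(k - 2)*(k + 4)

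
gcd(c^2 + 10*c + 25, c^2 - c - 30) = c + 5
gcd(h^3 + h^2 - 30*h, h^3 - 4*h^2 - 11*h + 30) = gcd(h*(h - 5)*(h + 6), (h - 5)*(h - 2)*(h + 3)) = h - 5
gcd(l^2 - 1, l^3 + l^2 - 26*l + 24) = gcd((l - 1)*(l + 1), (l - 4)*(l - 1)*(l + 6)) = l - 1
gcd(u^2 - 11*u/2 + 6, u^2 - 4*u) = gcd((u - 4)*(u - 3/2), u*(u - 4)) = u - 4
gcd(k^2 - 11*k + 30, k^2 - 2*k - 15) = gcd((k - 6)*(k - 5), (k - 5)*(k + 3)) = k - 5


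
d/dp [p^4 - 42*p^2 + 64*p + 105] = 4*p^3 - 84*p + 64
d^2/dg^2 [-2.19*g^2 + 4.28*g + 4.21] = -4.38000000000000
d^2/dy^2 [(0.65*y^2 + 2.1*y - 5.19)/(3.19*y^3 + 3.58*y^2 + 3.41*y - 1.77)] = (13.22893*y^6 + 128.21886*y^5 - 532.296798*y^4 - 904.680518*y^3 - 570.841002*y^2 - 476.135514*y - 157.050876)/(32.461759*y^9 + 109.291314*y^8 + 226.754451*y^7 + 225.504913*y^6 + 121.110165*y^5 - 58.692588*y^4 - 60.013162*y^3 - 28.097865*y^2 + 32.049567*y - 5.545233)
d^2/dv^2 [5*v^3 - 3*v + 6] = 30*v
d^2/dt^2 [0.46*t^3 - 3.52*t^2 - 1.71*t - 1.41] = 2.76*t - 7.04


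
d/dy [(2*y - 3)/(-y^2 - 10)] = 2*(y^2 - 3*y - 10)/(y^4 + 20*y^2 + 100)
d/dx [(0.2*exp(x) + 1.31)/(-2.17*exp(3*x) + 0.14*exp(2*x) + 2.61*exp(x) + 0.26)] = (0.868*exp(3*x) + 8.5001*exp(2*x) - 0.3668*exp(x) - 3.3671)*exp(x)/(4.7089*exp(6*x) - 0.6076*exp(5*x) - 11.3078*exp(4*x) - 0.3976*exp(3*x) + 6.8849*exp(2*x) + 1.3572*exp(x) + 0.0676)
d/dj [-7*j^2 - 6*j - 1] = -14*j - 6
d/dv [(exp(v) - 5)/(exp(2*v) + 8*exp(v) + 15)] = (-2*(exp(v) - 5)*(exp(v) + 4) + exp(2*v) + 8*exp(v) + 15)*exp(v)/(exp(2*v) + 8*exp(v) + 15)^2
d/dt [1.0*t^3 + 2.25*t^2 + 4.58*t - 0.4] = 3.0*t^2 + 4.5*t + 4.58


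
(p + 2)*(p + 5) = p^2 + 7*p + 10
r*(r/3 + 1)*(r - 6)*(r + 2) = r^4/3 - r^3/3 - 8*r^2 - 12*r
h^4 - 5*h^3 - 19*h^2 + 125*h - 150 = (h - 5)*(h - 3)*(h - 2)*(h + 5)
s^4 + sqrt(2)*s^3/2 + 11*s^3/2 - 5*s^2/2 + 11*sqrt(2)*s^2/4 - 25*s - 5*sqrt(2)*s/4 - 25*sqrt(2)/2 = (s - 2)*(s + 5/2)*(s + 5)*(s + sqrt(2)/2)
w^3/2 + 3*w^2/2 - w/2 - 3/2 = (w/2 + 1/2)*(w - 1)*(w + 3)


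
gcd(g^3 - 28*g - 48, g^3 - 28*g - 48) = g^3 - 28*g - 48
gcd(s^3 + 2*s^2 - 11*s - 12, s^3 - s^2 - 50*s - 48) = s + 1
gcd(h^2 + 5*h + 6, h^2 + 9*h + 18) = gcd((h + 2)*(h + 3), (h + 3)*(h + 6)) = h + 3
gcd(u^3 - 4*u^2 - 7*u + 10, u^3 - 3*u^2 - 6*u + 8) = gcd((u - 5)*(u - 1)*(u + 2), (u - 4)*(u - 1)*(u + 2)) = u^2 + u - 2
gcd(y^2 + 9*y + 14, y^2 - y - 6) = y + 2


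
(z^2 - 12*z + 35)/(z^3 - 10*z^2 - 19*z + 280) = (z - 5)/(z^2 - 3*z - 40)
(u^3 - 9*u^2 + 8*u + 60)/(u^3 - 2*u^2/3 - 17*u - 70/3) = 3*(u - 6)/(3*u + 7)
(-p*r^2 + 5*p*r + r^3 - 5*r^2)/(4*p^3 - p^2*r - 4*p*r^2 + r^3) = r*(5 - r)/(4*p^2 + 3*p*r - r^2)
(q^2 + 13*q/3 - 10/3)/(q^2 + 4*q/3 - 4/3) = (q + 5)/(q + 2)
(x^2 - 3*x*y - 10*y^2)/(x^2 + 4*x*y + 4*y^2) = (x - 5*y)/(x + 2*y)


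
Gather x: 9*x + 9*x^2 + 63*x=9*x^2 + 72*x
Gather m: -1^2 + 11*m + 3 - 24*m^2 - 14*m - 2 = -24*m^2 - 3*m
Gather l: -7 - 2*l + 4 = -2*l - 3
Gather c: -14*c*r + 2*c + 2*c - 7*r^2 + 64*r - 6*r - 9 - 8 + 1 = c*(4 - 14*r) - 7*r^2 + 58*r - 16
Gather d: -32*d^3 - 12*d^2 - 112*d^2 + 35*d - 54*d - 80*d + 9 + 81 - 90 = -32*d^3 - 124*d^2 - 99*d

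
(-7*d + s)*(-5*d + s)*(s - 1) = 35*d^2*s - 35*d^2 - 12*d*s^2 + 12*d*s + s^3 - s^2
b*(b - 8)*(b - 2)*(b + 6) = b^4 - 4*b^3 - 44*b^2 + 96*b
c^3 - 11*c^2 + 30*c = c*(c - 6)*(c - 5)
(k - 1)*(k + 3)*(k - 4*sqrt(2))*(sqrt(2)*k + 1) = sqrt(2)*k^4 - 7*k^3 + 2*sqrt(2)*k^3 - 14*k^2 - 7*sqrt(2)*k^2 - 8*sqrt(2)*k + 21*k + 12*sqrt(2)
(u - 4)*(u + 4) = u^2 - 16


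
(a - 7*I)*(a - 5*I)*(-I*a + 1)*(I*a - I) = a^4 - a^3 - 11*I*a^3 - 23*a^2 + 11*I*a^2 + 23*a - 35*I*a + 35*I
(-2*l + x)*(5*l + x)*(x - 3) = -10*l^2*x + 30*l^2 + 3*l*x^2 - 9*l*x + x^3 - 3*x^2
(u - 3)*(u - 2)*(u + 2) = u^3 - 3*u^2 - 4*u + 12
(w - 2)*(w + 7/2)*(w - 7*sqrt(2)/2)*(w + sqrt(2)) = w^4 - 5*sqrt(2)*w^3/2 + 3*w^3/2 - 14*w^2 - 15*sqrt(2)*w^2/4 - 21*w/2 + 35*sqrt(2)*w/2 + 49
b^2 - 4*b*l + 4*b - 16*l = (b + 4)*(b - 4*l)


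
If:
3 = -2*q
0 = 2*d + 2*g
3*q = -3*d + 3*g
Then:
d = 3/4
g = -3/4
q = -3/2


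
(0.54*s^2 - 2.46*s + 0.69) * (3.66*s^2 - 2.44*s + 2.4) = 1.9764*s^4 - 10.3212*s^3 + 9.8238*s^2 - 7.5876*s + 1.656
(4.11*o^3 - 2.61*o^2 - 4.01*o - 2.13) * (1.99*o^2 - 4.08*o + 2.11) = 8.1789*o^5 - 21.9627*o^4 + 11.341*o^3 + 6.615*o^2 + 0.229300000000002*o - 4.4943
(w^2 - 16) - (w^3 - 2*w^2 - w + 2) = -w^3 + 3*w^2 + w - 18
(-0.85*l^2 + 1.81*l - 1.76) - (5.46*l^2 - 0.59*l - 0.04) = -6.31*l^2 + 2.4*l - 1.72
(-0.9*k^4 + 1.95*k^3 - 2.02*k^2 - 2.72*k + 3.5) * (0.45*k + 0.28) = -0.405*k^5 + 0.6255*k^4 - 0.363*k^3 - 1.7896*k^2 + 0.8134*k + 0.98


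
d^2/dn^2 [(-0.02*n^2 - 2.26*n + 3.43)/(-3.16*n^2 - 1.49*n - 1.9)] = (-2.22044604925031e-16*n^4 + 44.946576*n^3 - 206.224128*n^2 - 178.313112*n + 13.305834)/(31.554496*n^6 + 44.635632*n^5 + 77.964468*n^4 + 56.983709*n^3 + 46.87737*n^2 + 16.1367*n + 6.859)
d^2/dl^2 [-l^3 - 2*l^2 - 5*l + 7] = -6*l - 4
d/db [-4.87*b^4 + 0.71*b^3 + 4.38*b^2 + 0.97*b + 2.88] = -19.48*b^3 + 2.13*b^2 + 8.76*b + 0.97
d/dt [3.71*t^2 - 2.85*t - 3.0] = 7.42*t - 2.85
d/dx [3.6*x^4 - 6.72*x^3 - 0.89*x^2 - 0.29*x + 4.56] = 14.4*x^3 - 20.16*x^2 - 1.78*x - 0.29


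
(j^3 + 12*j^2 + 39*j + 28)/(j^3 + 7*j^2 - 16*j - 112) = (j + 1)/(j - 4)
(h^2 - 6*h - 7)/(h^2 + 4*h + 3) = (h - 7)/(h + 3)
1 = 1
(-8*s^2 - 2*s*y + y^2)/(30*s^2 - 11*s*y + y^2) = (-8*s^2 - 2*s*y + y^2)/(30*s^2 - 11*s*y + y^2)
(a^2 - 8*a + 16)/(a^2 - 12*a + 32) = (a - 4)/(a - 8)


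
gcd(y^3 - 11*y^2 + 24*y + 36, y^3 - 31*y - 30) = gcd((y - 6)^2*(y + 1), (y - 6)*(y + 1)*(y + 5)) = y^2 - 5*y - 6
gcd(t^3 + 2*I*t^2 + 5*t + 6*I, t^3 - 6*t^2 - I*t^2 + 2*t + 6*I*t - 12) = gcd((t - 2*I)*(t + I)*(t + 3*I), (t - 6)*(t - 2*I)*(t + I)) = t^2 - I*t + 2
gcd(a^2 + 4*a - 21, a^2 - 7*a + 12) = a - 3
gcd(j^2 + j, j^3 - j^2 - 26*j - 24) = j + 1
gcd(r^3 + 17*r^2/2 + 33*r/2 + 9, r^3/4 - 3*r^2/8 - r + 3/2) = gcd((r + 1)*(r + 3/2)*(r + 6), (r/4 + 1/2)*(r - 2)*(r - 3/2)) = 1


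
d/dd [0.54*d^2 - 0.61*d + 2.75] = 1.08*d - 0.61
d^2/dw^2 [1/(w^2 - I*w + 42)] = 2*(-w^2 + I*w + (2*w - I)^2 - 42)/(w^2 - I*w + 42)^3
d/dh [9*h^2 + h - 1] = 18*h + 1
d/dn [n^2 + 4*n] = 2*n + 4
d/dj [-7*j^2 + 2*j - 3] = 2 - 14*j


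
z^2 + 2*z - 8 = (z - 2)*(z + 4)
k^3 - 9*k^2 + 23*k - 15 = (k - 5)*(k - 3)*(k - 1)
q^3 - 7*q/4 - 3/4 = (q - 3/2)*(q + 1/2)*(q + 1)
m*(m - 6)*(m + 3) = m^3 - 3*m^2 - 18*m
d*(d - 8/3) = d^2 - 8*d/3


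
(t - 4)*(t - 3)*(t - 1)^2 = t^4 - 9*t^3 + 27*t^2 - 31*t + 12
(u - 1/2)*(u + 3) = u^2 + 5*u/2 - 3/2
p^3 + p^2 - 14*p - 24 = (p - 4)*(p + 2)*(p + 3)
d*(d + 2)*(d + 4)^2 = d^4 + 10*d^3 + 32*d^2 + 32*d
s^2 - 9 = (s - 3)*(s + 3)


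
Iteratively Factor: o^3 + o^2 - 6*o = (o - 2)*(o^2 + 3*o) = o*(o - 2)*(o + 3)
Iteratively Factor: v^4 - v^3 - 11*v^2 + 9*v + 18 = (v - 3)*(v^3 + 2*v^2 - 5*v - 6) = (v - 3)*(v + 3)*(v^2 - v - 2) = (v - 3)*(v + 1)*(v + 3)*(v - 2)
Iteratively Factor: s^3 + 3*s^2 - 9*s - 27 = (s - 3)*(s^2 + 6*s + 9) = (s - 3)*(s + 3)*(s + 3)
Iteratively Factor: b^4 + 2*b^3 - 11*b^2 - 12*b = (b - 3)*(b^3 + 5*b^2 + 4*b) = (b - 3)*(b + 1)*(b^2 + 4*b) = (b - 3)*(b + 1)*(b + 4)*(b)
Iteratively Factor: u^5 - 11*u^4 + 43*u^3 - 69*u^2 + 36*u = (u)*(u^4 - 11*u^3 + 43*u^2 - 69*u + 36) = u*(u - 1)*(u^3 - 10*u^2 + 33*u - 36) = u*(u - 3)*(u - 1)*(u^2 - 7*u + 12) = u*(u - 3)^2*(u - 1)*(u - 4)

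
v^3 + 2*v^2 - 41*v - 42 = (v - 6)*(v + 1)*(v + 7)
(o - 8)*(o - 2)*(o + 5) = o^3 - 5*o^2 - 34*o + 80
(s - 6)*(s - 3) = s^2 - 9*s + 18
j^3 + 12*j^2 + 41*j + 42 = (j + 2)*(j + 3)*(j + 7)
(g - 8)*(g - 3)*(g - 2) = g^3 - 13*g^2 + 46*g - 48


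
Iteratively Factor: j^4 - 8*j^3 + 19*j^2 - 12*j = (j - 4)*(j^3 - 4*j^2 + 3*j) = (j - 4)*(j - 3)*(j^2 - j) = j*(j - 4)*(j - 3)*(j - 1)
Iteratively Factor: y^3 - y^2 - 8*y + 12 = (y - 2)*(y^2 + y - 6) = (y - 2)^2*(y + 3)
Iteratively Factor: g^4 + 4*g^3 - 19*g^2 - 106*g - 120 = (g + 2)*(g^3 + 2*g^2 - 23*g - 60) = (g + 2)*(g + 4)*(g^2 - 2*g - 15) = (g + 2)*(g + 3)*(g + 4)*(g - 5)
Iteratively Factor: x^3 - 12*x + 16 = (x + 4)*(x^2 - 4*x + 4) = (x - 2)*(x + 4)*(x - 2)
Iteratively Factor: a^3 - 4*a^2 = (a - 4)*(a^2) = a*(a - 4)*(a)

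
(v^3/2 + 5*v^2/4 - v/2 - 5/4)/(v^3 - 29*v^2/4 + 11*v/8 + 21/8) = 2*(2*v^3 + 5*v^2 - 2*v - 5)/(8*v^3 - 58*v^2 + 11*v + 21)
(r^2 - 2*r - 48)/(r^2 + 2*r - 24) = (r - 8)/(r - 4)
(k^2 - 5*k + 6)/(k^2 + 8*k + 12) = (k^2 - 5*k + 6)/(k^2 + 8*k + 12)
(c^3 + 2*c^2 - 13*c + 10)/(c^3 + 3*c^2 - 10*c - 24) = (c^3 + 2*c^2 - 13*c + 10)/(c^3 + 3*c^2 - 10*c - 24)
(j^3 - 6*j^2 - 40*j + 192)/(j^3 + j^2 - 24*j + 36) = (j^2 - 12*j + 32)/(j^2 - 5*j + 6)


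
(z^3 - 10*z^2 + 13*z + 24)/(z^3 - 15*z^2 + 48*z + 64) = (z - 3)/(z - 8)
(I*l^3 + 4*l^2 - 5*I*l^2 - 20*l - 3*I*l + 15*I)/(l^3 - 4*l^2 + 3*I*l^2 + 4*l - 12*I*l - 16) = (I*l^2 + l*(3 - 5*I) - 15)/(l^2 + 4*l*(-1 + I) - 16*I)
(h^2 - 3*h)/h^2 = (h - 3)/h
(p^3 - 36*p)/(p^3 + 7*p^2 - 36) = p*(p - 6)/(p^2 + p - 6)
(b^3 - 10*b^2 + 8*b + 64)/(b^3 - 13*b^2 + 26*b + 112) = (b - 4)/(b - 7)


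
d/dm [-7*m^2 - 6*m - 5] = -14*m - 6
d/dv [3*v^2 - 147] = 6*v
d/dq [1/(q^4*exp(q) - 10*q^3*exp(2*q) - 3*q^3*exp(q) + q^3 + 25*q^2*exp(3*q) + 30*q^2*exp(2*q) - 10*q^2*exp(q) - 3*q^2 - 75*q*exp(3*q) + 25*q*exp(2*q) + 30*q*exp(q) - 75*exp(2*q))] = (-q^4*exp(q) + 20*q^3*exp(2*q) - q^3*exp(q) - 75*q^2*exp(3*q) - 30*q^2*exp(2*q) + 19*q^2*exp(q) - 3*q^2 + 175*q*exp(3*q) - 110*q*exp(2*q) - 10*q*exp(q) + 6*q + 75*exp(3*q) + 125*exp(2*q) - 30*exp(q))/(q^4*exp(q) - 10*q^3*exp(2*q) - 3*q^3*exp(q) + q^3 + 25*q^2*exp(3*q) + 30*q^2*exp(2*q) - 10*q^2*exp(q) - 3*q^2 - 75*q*exp(3*q) + 25*q*exp(2*q) + 30*q*exp(q) - 75*exp(2*q))^2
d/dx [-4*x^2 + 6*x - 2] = 6 - 8*x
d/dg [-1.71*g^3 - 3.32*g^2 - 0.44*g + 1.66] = -5.13*g^2 - 6.64*g - 0.44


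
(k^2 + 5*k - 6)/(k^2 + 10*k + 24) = (k - 1)/(k + 4)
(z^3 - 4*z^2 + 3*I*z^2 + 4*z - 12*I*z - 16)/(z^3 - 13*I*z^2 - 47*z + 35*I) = (z^2 + 4*z*(-1 + I) - 16*I)/(z^2 - 12*I*z - 35)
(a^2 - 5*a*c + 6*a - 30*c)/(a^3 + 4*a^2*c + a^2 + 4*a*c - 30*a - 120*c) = (a - 5*c)/(a^2 + 4*a*c - 5*a - 20*c)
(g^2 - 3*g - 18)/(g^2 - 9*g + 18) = (g + 3)/(g - 3)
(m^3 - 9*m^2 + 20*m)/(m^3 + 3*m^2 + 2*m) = (m^2 - 9*m + 20)/(m^2 + 3*m + 2)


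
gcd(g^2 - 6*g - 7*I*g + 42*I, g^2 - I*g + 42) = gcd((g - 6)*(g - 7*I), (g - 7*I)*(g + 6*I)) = g - 7*I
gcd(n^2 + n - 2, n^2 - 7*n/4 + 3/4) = n - 1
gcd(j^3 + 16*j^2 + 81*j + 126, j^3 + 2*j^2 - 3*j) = j + 3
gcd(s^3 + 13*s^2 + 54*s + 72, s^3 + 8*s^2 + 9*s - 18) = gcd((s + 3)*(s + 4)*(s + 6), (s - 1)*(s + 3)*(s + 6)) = s^2 + 9*s + 18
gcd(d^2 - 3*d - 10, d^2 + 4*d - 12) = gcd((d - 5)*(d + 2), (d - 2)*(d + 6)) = 1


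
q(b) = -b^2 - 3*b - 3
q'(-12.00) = 21.00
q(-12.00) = -111.00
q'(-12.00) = 21.00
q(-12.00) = -111.00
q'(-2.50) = 2.00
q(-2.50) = -1.75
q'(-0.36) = -2.28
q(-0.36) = -2.05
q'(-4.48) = 5.96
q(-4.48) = -9.63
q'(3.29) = -9.58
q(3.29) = -23.69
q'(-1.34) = -0.32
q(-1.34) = -0.78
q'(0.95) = -4.90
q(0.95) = -6.75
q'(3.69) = -10.38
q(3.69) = -27.69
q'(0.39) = -3.78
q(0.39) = -4.32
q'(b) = -2*b - 3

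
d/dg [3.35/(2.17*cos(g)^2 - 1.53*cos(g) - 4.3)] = (14.539*cos(g) - 5.1255)*sin(g)/(-2.17*cos(g)^2 + 1.53*cos(g) + 4.3)^2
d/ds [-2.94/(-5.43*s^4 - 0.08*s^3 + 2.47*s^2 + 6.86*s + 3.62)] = (-63.8568*s^3 - 0.7056*s^2 + 14.5236*s + 20.1684)/(-5.43*s^4 - 0.08*s^3 + 2.47*s^2 + 6.86*s + 3.62)^2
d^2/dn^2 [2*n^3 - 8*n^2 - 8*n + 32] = 12*n - 16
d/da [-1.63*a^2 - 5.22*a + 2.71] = -3.26*a - 5.22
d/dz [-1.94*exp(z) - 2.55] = -1.94*exp(z)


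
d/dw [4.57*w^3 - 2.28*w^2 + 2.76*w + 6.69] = 13.71*w^2 - 4.56*w + 2.76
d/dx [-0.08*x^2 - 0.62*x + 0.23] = -0.16*x - 0.62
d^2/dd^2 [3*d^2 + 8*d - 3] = 6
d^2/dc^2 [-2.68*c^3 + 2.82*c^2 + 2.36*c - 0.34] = 5.64 - 16.08*c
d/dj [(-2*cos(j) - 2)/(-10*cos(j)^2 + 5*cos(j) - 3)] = 4*(5*cos(j)^2 + 10*cos(j) - 4)*sin(j)/(10*sin(j)^2 + 5*cos(j) - 13)^2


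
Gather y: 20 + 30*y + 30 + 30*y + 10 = 60*y + 60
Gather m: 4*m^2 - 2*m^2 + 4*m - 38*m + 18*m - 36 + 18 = 2*m^2 - 16*m - 18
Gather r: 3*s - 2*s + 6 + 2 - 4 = s + 4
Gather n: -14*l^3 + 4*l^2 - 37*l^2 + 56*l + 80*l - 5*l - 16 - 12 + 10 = -14*l^3 - 33*l^2 + 131*l - 18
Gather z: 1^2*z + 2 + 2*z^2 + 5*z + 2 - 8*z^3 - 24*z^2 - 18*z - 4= -8*z^3 - 22*z^2 - 12*z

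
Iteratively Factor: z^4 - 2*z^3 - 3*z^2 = (z - 3)*(z^3 + z^2) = z*(z - 3)*(z^2 + z) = z*(z - 3)*(z + 1)*(z)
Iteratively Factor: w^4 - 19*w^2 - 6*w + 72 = (w + 3)*(w^3 - 3*w^2 - 10*w + 24) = (w + 3)^2*(w^2 - 6*w + 8) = (w - 2)*(w + 3)^2*(w - 4)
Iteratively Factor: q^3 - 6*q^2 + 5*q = (q - 5)*(q^2 - q) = q*(q - 5)*(q - 1)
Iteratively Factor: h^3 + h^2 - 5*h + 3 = (h - 1)*(h^2 + 2*h - 3) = (h - 1)^2*(h + 3)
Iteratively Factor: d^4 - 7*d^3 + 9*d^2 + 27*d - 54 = (d - 3)*(d^3 - 4*d^2 - 3*d + 18) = (d - 3)^2*(d^2 - d - 6) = (d - 3)^3*(d + 2)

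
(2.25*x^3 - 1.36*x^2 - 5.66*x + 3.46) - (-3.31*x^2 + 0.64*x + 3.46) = 2.25*x^3 + 1.95*x^2 - 6.3*x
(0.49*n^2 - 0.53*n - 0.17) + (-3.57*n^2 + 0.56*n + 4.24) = -3.08*n^2 + 0.03*n + 4.07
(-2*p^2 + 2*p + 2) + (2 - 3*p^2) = -5*p^2 + 2*p + 4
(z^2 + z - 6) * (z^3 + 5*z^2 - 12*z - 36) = z^5 + 6*z^4 - 13*z^3 - 78*z^2 + 36*z + 216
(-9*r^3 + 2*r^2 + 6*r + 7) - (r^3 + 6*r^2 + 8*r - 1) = -10*r^3 - 4*r^2 - 2*r + 8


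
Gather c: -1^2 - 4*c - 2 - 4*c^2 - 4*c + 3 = -4*c^2 - 8*c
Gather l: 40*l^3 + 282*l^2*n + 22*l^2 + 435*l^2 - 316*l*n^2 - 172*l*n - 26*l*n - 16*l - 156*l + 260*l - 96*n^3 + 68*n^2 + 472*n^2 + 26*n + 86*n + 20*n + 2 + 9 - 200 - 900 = 40*l^3 + l^2*(282*n + 457) + l*(-316*n^2 - 198*n + 88) - 96*n^3 + 540*n^2 + 132*n - 1089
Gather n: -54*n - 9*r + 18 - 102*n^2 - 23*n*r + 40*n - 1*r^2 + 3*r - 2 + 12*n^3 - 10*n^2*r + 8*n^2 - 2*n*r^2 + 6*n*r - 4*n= 12*n^3 + n^2*(-10*r - 94) + n*(-2*r^2 - 17*r - 18) - r^2 - 6*r + 16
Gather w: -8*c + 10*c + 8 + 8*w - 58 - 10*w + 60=2*c - 2*w + 10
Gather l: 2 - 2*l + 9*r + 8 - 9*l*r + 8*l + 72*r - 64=l*(6 - 9*r) + 81*r - 54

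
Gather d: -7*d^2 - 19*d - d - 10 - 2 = -7*d^2 - 20*d - 12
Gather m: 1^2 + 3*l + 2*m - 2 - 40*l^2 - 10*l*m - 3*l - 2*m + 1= -40*l^2 - 10*l*m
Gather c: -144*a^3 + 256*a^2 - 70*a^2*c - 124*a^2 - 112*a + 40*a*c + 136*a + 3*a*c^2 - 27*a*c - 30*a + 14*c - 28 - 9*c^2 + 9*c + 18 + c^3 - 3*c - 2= -144*a^3 + 132*a^2 - 6*a + c^3 + c^2*(3*a - 9) + c*(-70*a^2 + 13*a + 20) - 12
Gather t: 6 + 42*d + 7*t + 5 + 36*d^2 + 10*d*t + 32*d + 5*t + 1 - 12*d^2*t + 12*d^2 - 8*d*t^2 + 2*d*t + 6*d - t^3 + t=48*d^2 - 8*d*t^2 + 80*d - t^3 + t*(-12*d^2 + 12*d + 13) + 12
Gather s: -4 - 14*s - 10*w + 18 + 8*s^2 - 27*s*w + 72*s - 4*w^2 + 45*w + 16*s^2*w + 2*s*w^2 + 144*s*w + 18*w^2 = s^2*(16*w + 8) + s*(2*w^2 + 117*w + 58) + 14*w^2 + 35*w + 14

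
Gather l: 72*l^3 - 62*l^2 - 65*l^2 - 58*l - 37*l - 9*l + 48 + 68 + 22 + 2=72*l^3 - 127*l^2 - 104*l + 140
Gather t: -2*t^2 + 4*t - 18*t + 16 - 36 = -2*t^2 - 14*t - 20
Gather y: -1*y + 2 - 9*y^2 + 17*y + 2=-9*y^2 + 16*y + 4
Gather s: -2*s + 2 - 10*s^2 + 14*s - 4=-10*s^2 + 12*s - 2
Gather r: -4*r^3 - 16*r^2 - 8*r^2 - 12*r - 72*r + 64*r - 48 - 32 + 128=-4*r^3 - 24*r^2 - 20*r + 48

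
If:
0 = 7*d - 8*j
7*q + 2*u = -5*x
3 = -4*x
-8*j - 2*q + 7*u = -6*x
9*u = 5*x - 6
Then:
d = -1157/588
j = -1157/672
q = 71/84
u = -13/12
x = -3/4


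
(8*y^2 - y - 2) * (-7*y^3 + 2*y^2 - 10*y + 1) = -56*y^5 + 23*y^4 - 68*y^3 + 14*y^2 + 19*y - 2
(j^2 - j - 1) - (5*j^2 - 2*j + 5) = -4*j^2 + j - 6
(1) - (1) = 0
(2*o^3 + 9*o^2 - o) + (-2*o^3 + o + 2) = 9*o^2 + 2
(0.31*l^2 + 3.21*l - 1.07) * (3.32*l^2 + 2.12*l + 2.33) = 1.0292*l^4 + 11.3144*l^3 + 3.9751*l^2 + 5.2109*l - 2.4931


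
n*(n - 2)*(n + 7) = n^3 + 5*n^2 - 14*n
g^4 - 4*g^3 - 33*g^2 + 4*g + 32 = (g - 8)*(g - 1)*(g + 1)*(g + 4)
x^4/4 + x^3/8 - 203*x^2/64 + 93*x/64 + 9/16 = (x/4 + 1)*(x - 3)*(x - 3/4)*(x + 1/4)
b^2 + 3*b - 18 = (b - 3)*(b + 6)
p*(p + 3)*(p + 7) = p^3 + 10*p^2 + 21*p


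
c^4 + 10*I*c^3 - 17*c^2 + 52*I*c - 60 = (c - 2*I)*(c + I)*(c + 5*I)*(c + 6*I)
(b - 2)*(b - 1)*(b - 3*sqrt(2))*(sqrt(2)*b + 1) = sqrt(2)*b^4 - 5*b^3 - 3*sqrt(2)*b^3 - sqrt(2)*b^2 + 15*b^2 - 10*b + 9*sqrt(2)*b - 6*sqrt(2)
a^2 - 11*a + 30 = (a - 6)*(a - 5)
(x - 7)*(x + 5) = x^2 - 2*x - 35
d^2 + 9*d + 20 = (d + 4)*(d + 5)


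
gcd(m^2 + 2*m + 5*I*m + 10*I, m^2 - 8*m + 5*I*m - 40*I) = m + 5*I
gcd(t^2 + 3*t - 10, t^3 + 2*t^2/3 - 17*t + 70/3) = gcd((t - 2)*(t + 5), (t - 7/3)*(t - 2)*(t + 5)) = t^2 + 3*t - 10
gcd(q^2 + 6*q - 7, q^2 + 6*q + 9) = 1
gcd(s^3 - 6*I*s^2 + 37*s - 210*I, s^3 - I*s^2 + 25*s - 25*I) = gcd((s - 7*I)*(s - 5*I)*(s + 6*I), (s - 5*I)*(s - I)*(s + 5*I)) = s - 5*I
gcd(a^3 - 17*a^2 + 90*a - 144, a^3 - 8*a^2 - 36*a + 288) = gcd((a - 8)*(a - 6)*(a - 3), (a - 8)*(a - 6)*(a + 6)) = a^2 - 14*a + 48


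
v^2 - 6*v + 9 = (v - 3)^2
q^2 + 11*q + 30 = (q + 5)*(q + 6)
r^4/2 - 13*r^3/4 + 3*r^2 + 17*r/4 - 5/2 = (r/2 + 1/2)*(r - 5)*(r - 2)*(r - 1/2)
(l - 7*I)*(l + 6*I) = l^2 - I*l + 42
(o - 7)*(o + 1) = o^2 - 6*o - 7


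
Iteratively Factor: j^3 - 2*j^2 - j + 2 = (j - 1)*(j^2 - j - 2) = (j - 1)*(j + 1)*(j - 2)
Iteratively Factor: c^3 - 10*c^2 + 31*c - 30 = (c - 2)*(c^2 - 8*c + 15) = (c - 3)*(c - 2)*(c - 5)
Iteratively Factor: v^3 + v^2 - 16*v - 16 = (v + 1)*(v^2 - 16) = (v + 1)*(v + 4)*(v - 4)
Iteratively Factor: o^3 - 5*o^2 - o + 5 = (o - 1)*(o^2 - 4*o - 5) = (o - 1)*(o + 1)*(o - 5)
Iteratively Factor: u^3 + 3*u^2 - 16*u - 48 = (u + 4)*(u^2 - u - 12) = (u + 3)*(u + 4)*(u - 4)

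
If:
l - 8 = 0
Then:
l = 8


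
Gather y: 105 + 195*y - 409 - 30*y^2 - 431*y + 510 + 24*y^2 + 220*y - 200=-6*y^2 - 16*y + 6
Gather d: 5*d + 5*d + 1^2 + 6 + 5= 10*d + 12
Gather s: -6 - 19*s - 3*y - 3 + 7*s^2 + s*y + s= 7*s^2 + s*(y - 18) - 3*y - 9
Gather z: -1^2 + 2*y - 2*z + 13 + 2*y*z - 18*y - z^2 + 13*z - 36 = -16*y - z^2 + z*(2*y + 11) - 24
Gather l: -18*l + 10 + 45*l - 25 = 27*l - 15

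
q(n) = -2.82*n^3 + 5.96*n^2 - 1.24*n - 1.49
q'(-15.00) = -2083.54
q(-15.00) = 10875.61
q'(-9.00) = -793.78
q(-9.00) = 2548.21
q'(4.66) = -129.41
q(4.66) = -163.21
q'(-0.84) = -17.22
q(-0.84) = 5.43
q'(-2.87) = -105.13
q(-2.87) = 117.83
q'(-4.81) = -254.31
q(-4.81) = 456.19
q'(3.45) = -60.81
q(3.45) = -50.63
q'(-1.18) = -27.09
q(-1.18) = 12.91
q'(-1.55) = -40.04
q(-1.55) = 25.25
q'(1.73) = -5.94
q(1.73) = -0.40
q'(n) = -8.46*n^2 + 11.92*n - 1.24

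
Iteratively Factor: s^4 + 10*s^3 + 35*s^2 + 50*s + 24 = (s + 3)*(s^3 + 7*s^2 + 14*s + 8) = (s + 2)*(s + 3)*(s^2 + 5*s + 4) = (s + 1)*(s + 2)*(s + 3)*(s + 4)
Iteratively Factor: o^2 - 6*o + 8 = (o - 4)*(o - 2)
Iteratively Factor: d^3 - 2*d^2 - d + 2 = (d + 1)*(d^2 - 3*d + 2) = (d - 2)*(d + 1)*(d - 1)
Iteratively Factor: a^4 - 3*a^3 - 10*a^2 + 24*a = (a - 2)*(a^3 - a^2 - 12*a) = a*(a - 2)*(a^2 - a - 12) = a*(a - 2)*(a + 3)*(a - 4)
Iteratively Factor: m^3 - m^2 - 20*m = (m)*(m^2 - m - 20) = m*(m + 4)*(m - 5)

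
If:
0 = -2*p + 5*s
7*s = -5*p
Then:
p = 0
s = 0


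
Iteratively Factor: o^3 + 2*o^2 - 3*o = (o - 1)*(o^2 + 3*o) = o*(o - 1)*(o + 3)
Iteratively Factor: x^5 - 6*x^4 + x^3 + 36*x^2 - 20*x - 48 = (x - 2)*(x^4 - 4*x^3 - 7*x^2 + 22*x + 24) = (x - 3)*(x - 2)*(x^3 - x^2 - 10*x - 8) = (x - 4)*(x - 3)*(x - 2)*(x^2 + 3*x + 2) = (x - 4)*(x - 3)*(x - 2)*(x + 1)*(x + 2)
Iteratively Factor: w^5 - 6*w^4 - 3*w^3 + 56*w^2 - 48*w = (w - 1)*(w^4 - 5*w^3 - 8*w^2 + 48*w) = (w - 4)*(w - 1)*(w^3 - w^2 - 12*w) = w*(w - 4)*(w - 1)*(w^2 - w - 12) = w*(w - 4)*(w - 1)*(w + 3)*(w - 4)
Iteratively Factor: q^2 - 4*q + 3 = (q - 3)*(q - 1)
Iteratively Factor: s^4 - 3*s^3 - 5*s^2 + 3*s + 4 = (s - 4)*(s^3 + s^2 - s - 1) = (s - 4)*(s - 1)*(s^2 + 2*s + 1) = (s - 4)*(s - 1)*(s + 1)*(s + 1)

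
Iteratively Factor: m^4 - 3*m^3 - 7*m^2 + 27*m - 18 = (m - 2)*(m^3 - m^2 - 9*m + 9) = (m - 3)*(m - 2)*(m^2 + 2*m - 3) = (m - 3)*(m - 2)*(m + 3)*(m - 1)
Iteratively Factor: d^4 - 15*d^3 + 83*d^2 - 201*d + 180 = (d - 3)*(d^3 - 12*d^2 + 47*d - 60) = (d - 5)*(d - 3)*(d^2 - 7*d + 12) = (d - 5)*(d - 3)^2*(d - 4)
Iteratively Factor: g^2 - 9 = (g - 3)*(g + 3)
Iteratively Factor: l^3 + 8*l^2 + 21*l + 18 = (l + 2)*(l^2 + 6*l + 9) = (l + 2)*(l + 3)*(l + 3)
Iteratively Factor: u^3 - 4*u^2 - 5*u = (u)*(u^2 - 4*u - 5) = u*(u + 1)*(u - 5)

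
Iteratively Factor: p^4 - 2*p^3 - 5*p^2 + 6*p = (p - 3)*(p^3 + p^2 - 2*p) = (p - 3)*(p - 1)*(p^2 + 2*p) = p*(p - 3)*(p - 1)*(p + 2)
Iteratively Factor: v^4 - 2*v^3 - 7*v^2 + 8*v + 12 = (v + 1)*(v^3 - 3*v^2 - 4*v + 12) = (v - 2)*(v + 1)*(v^2 - v - 6) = (v - 3)*(v - 2)*(v + 1)*(v + 2)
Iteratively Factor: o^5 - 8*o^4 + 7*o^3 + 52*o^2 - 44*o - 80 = (o - 4)*(o^4 - 4*o^3 - 9*o^2 + 16*o + 20) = (o - 4)*(o - 2)*(o^3 - 2*o^2 - 13*o - 10) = (o - 5)*(o - 4)*(o - 2)*(o^2 + 3*o + 2) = (o - 5)*(o - 4)*(o - 2)*(o + 1)*(o + 2)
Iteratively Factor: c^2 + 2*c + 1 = (c + 1)*(c + 1)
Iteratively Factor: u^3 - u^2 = (u)*(u^2 - u) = u^2*(u - 1)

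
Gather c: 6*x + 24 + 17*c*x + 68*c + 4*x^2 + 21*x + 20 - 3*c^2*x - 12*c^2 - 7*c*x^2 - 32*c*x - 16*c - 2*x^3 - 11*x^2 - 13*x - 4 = c^2*(-3*x - 12) + c*(-7*x^2 - 15*x + 52) - 2*x^3 - 7*x^2 + 14*x + 40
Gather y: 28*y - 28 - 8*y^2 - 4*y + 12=-8*y^2 + 24*y - 16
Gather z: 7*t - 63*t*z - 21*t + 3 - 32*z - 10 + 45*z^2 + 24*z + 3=-14*t + 45*z^2 + z*(-63*t - 8) - 4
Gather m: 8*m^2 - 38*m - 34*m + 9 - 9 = 8*m^2 - 72*m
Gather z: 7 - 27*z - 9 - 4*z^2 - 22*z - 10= -4*z^2 - 49*z - 12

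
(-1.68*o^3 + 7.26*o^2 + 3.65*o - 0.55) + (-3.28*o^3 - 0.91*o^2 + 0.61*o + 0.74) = -4.96*o^3 + 6.35*o^2 + 4.26*o + 0.19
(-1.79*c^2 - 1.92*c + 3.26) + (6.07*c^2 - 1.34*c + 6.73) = 4.28*c^2 - 3.26*c + 9.99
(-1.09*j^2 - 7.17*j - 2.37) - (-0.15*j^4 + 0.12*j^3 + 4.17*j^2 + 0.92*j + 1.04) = 0.15*j^4 - 0.12*j^3 - 5.26*j^2 - 8.09*j - 3.41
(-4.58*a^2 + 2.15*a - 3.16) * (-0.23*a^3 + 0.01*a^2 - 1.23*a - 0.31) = 1.0534*a^5 - 0.5403*a^4 + 6.3817*a^3 - 1.2563*a^2 + 3.2203*a + 0.9796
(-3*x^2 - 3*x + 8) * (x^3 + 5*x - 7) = -3*x^5 - 3*x^4 - 7*x^3 + 6*x^2 + 61*x - 56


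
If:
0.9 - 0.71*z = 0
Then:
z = 1.27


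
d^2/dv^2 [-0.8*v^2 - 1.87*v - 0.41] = -1.60000000000000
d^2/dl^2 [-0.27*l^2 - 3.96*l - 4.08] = -0.540000000000000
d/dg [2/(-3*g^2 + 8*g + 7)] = 4*(3*g - 4)/(-3*g^2 + 8*g + 7)^2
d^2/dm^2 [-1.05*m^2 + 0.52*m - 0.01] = -2.10000000000000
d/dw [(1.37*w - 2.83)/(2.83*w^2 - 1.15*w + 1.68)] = (-3.8771*w^2 + 16.0178*w - 0.9529)/(8.0089*w^4 - 6.509*w^3 + 10.8313*w^2 - 3.864*w + 2.8224)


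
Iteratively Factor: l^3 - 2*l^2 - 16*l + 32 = (l - 2)*(l^2 - 16) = (l - 2)*(l + 4)*(l - 4)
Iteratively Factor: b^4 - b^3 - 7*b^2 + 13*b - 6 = (b - 2)*(b^3 + b^2 - 5*b + 3) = (b - 2)*(b - 1)*(b^2 + 2*b - 3) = (b - 2)*(b - 1)^2*(b + 3)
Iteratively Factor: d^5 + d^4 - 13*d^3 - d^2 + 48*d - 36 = (d + 3)*(d^4 - 2*d^3 - 7*d^2 + 20*d - 12) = (d + 3)^2*(d^3 - 5*d^2 + 8*d - 4) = (d - 1)*(d + 3)^2*(d^2 - 4*d + 4) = (d - 2)*(d - 1)*(d + 3)^2*(d - 2)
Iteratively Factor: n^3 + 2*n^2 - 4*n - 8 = (n + 2)*(n^2 - 4) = (n - 2)*(n + 2)*(n + 2)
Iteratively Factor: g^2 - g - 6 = (g + 2)*(g - 3)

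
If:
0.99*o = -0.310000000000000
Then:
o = -0.31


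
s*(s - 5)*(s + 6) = s^3 + s^2 - 30*s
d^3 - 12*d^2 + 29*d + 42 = (d - 7)*(d - 6)*(d + 1)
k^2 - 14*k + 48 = (k - 8)*(k - 6)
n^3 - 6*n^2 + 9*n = n*(n - 3)^2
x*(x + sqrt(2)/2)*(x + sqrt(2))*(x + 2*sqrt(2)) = x^4 + 7*sqrt(2)*x^3/2 + 7*x^2 + 2*sqrt(2)*x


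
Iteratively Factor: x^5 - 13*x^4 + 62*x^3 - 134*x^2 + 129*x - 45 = (x - 1)*(x^4 - 12*x^3 + 50*x^2 - 84*x + 45) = (x - 3)*(x - 1)*(x^3 - 9*x^2 + 23*x - 15) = (x - 5)*(x - 3)*(x - 1)*(x^2 - 4*x + 3) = (x - 5)*(x - 3)^2*(x - 1)*(x - 1)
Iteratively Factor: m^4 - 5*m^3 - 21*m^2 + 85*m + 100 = (m - 5)*(m^3 - 21*m - 20) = (m - 5)*(m + 1)*(m^2 - m - 20) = (m - 5)*(m + 1)*(m + 4)*(m - 5)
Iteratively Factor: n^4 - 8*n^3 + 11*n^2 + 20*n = (n)*(n^3 - 8*n^2 + 11*n + 20) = n*(n + 1)*(n^2 - 9*n + 20) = n*(n - 4)*(n + 1)*(n - 5)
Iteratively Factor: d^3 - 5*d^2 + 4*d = (d)*(d^2 - 5*d + 4) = d*(d - 4)*(d - 1)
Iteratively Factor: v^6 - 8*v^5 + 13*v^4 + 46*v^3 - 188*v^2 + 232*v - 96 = (v - 2)*(v^5 - 6*v^4 + v^3 + 48*v^2 - 92*v + 48) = (v - 2)^2*(v^4 - 4*v^3 - 7*v^2 + 34*v - 24) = (v - 2)^3*(v^3 - 2*v^2 - 11*v + 12) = (v - 2)^3*(v + 3)*(v^2 - 5*v + 4) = (v - 4)*(v - 2)^3*(v + 3)*(v - 1)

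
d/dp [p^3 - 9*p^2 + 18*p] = 3*p^2 - 18*p + 18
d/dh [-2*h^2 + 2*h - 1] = 2 - 4*h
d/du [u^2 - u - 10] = 2*u - 1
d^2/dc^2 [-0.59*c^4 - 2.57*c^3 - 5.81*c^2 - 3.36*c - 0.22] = -7.08*c^2 - 15.42*c - 11.62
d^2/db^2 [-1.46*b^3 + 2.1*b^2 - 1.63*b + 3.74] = 4.2 - 8.76*b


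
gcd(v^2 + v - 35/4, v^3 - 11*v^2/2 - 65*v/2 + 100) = v - 5/2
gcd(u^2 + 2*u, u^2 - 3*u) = u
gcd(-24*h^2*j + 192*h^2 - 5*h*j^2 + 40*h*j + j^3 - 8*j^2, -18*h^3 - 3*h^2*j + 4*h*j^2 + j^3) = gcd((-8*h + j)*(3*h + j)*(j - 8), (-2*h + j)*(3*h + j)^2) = 3*h + j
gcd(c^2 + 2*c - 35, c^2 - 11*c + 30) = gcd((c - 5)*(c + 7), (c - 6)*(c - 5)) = c - 5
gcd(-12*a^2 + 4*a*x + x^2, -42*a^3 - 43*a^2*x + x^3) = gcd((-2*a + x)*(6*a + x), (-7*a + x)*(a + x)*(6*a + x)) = 6*a + x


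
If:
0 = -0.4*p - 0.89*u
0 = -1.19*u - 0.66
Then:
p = 1.23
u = -0.55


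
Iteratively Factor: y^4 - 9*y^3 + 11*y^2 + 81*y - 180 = (y - 4)*(y^3 - 5*y^2 - 9*y + 45) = (y - 5)*(y - 4)*(y^2 - 9) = (y - 5)*(y - 4)*(y + 3)*(y - 3)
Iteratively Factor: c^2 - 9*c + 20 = (c - 4)*(c - 5)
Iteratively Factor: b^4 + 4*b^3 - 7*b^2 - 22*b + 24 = (b - 2)*(b^3 + 6*b^2 + 5*b - 12) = (b - 2)*(b + 3)*(b^2 + 3*b - 4) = (b - 2)*(b - 1)*(b + 3)*(b + 4)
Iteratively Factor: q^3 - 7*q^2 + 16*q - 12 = (q - 2)*(q^2 - 5*q + 6) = (q - 2)^2*(q - 3)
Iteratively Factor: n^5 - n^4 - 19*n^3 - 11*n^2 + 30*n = (n + 3)*(n^4 - 4*n^3 - 7*n^2 + 10*n) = n*(n + 3)*(n^3 - 4*n^2 - 7*n + 10) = n*(n - 5)*(n + 3)*(n^2 + n - 2) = n*(n - 5)*(n - 1)*(n + 3)*(n + 2)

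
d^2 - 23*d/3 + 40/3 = (d - 5)*(d - 8/3)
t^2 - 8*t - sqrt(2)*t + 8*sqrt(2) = (t - 8)*(t - sqrt(2))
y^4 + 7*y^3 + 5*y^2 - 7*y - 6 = (y - 1)*(y + 1)^2*(y + 6)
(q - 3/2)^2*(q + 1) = q^3 - 2*q^2 - 3*q/4 + 9/4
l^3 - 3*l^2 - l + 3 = (l - 3)*(l - 1)*(l + 1)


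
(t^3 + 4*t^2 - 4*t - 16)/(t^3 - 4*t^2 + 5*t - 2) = (t^2 + 6*t + 8)/(t^2 - 2*t + 1)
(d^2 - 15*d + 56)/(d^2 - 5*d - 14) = (d - 8)/(d + 2)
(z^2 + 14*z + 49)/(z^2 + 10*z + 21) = (z + 7)/(z + 3)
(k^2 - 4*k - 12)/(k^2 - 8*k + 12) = (k + 2)/(k - 2)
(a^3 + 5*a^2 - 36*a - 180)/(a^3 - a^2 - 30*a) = (a + 6)/a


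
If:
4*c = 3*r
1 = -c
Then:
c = -1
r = -4/3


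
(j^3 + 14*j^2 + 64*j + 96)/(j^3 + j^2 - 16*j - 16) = (j^2 + 10*j + 24)/(j^2 - 3*j - 4)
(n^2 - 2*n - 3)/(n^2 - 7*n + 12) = (n + 1)/(n - 4)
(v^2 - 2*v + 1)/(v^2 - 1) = (v - 1)/(v + 1)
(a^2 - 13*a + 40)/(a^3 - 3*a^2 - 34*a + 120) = (a - 8)/(a^2 + 2*a - 24)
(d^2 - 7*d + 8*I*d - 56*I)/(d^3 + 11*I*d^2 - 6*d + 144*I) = (d - 7)/(d^2 + 3*I*d + 18)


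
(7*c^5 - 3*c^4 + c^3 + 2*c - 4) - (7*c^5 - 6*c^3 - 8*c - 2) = -3*c^4 + 7*c^3 + 10*c - 2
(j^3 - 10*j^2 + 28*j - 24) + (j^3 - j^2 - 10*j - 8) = 2*j^3 - 11*j^2 + 18*j - 32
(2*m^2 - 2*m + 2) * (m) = 2*m^3 - 2*m^2 + 2*m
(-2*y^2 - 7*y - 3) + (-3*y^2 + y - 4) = -5*y^2 - 6*y - 7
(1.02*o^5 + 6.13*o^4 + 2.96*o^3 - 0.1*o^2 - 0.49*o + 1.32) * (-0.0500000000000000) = -0.051*o^5 - 0.3065*o^4 - 0.148*o^3 + 0.005*o^2 + 0.0245*o - 0.066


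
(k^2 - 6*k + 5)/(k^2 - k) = (k - 5)/k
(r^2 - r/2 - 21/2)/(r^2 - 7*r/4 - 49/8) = 4*(r + 3)/(4*r + 7)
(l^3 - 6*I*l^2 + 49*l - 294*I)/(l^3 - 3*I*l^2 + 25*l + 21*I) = (l^2 + I*l + 42)/(l^2 + 4*I*l - 3)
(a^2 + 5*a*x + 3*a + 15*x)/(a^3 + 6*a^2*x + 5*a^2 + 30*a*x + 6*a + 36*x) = (a + 5*x)/(a^2 + 6*a*x + 2*a + 12*x)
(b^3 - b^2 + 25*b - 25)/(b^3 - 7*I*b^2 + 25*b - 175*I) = (b - 1)/(b - 7*I)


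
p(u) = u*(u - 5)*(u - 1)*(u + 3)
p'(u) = u*(u - 5)*(u - 1) + u*(u - 5)*(u + 3) + u*(u - 1)*(u + 3) + (u - 5)*(u - 1)*(u + 3)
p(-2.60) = -28.45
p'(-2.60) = -48.54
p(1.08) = -1.38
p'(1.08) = -18.54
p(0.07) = 0.99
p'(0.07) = 13.14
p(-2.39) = -36.52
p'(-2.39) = -28.88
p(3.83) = -86.61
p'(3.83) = 8.13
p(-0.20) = -3.49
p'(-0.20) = 19.81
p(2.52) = -52.44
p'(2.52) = -43.66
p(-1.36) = -33.48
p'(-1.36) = 23.65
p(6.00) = 270.00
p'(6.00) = 399.00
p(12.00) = 13860.00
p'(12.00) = 5319.00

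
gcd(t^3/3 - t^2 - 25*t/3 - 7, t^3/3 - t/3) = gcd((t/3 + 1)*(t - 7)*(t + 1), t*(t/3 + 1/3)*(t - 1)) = t + 1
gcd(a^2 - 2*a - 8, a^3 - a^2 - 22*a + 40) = a - 4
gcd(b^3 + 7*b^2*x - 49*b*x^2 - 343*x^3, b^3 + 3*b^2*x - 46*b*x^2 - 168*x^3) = -b + 7*x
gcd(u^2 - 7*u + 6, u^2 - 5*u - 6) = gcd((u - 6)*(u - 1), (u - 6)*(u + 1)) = u - 6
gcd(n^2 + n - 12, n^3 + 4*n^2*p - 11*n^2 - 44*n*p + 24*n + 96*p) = n - 3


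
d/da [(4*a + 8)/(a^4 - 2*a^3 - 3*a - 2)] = 4*(a^4 - 2*a^3 - 3*a + (a + 2)*(-4*a^3 + 6*a^2 + 3) - 2)/(-a^4 + 2*a^3 + 3*a + 2)^2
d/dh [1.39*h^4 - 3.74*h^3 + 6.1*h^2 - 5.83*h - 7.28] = 5.56*h^3 - 11.22*h^2 + 12.2*h - 5.83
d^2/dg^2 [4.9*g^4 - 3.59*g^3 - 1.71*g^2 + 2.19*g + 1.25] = 58.8*g^2 - 21.54*g - 3.42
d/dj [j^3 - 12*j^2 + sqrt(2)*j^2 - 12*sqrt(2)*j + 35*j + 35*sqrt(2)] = 3*j^2 - 24*j + 2*sqrt(2)*j - 12*sqrt(2) + 35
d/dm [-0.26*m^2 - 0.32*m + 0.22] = -0.52*m - 0.32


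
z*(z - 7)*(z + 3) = z^3 - 4*z^2 - 21*z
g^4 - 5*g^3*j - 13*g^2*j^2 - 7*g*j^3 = g*(g - 7*j)*(g + j)^2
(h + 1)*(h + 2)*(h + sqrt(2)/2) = h^3 + sqrt(2)*h^2/2 + 3*h^2 + 2*h + 3*sqrt(2)*h/2 + sqrt(2)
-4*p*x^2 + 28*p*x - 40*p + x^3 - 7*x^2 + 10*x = (-4*p + x)*(x - 5)*(x - 2)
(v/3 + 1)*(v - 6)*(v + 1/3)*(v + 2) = v^4/3 - 2*v^3/9 - 73*v^2/9 - 44*v/3 - 4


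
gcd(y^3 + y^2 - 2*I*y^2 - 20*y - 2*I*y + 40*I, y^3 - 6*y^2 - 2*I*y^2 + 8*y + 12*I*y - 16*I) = y^2 + y*(-4 - 2*I) + 8*I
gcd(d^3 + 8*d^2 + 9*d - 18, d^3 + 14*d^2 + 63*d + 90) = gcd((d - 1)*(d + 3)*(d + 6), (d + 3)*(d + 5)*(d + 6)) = d^2 + 9*d + 18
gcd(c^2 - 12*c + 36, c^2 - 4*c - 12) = c - 6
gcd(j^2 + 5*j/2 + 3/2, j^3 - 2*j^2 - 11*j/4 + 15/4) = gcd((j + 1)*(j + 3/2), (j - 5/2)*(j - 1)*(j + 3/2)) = j + 3/2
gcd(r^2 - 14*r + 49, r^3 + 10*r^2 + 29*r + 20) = 1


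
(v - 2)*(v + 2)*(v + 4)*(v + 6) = v^4 + 10*v^3 + 20*v^2 - 40*v - 96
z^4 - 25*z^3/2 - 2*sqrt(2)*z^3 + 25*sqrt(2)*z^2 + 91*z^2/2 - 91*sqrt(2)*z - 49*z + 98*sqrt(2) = (z - 7)*(z - 7/2)*(z - 2)*(z - 2*sqrt(2))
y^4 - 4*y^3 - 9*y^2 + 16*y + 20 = (y - 5)*(y - 2)*(y + 1)*(y + 2)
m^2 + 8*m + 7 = (m + 1)*(m + 7)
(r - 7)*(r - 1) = r^2 - 8*r + 7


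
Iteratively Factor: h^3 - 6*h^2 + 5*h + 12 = (h + 1)*(h^2 - 7*h + 12) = (h - 3)*(h + 1)*(h - 4)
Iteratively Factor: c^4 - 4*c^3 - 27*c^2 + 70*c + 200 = (c + 2)*(c^3 - 6*c^2 - 15*c + 100) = (c - 5)*(c + 2)*(c^2 - c - 20) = (c - 5)^2*(c + 2)*(c + 4)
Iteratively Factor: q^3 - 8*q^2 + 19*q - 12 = (q - 3)*(q^2 - 5*q + 4) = (q - 3)*(q - 1)*(q - 4)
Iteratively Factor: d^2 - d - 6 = (d - 3)*(d + 2)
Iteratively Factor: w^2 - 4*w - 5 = (w + 1)*(w - 5)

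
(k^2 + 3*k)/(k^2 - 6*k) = (k + 3)/(k - 6)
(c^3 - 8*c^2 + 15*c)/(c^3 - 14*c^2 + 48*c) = (c^2 - 8*c + 15)/(c^2 - 14*c + 48)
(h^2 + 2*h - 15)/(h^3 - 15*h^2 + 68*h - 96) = (h + 5)/(h^2 - 12*h + 32)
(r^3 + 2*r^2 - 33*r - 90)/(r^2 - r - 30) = r + 3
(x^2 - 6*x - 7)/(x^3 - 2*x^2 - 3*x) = (x - 7)/(x*(x - 3))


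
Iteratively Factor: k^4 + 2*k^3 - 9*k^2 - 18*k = (k + 3)*(k^3 - k^2 - 6*k) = k*(k + 3)*(k^2 - k - 6) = k*(k - 3)*(k + 3)*(k + 2)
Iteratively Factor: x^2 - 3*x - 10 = (x + 2)*(x - 5)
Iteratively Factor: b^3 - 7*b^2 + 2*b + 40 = (b - 4)*(b^2 - 3*b - 10) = (b - 4)*(b + 2)*(b - 5)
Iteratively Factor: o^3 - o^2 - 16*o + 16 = (o + 4)*(o^2 - 5*o + 4) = (o - 1)*(o + 4)*(o - 4)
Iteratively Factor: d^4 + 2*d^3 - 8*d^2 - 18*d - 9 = (d + 3)*(d^3 - d^2 - 5*d - 3) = (d + 1)*(d + 3)*(d^2 - 2*d - 3) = (d + 1)^2*(d + 3)*(d - 3)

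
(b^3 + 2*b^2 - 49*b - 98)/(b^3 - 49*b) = (b + 2)/b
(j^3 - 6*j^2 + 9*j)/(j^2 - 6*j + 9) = j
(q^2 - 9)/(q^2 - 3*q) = (q + 3)/q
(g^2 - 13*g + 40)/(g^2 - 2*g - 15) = (g - 8)/(g + 3)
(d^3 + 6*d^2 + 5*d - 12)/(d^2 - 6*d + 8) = (d^3 + 6*d^2 + 5*d - 12)/(d^2 - 6*d + 8)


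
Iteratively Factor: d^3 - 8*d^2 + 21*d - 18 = (d - 2)*(d^2 - 6*d + 9) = (d - 3)*(d - 2)*(d - 3)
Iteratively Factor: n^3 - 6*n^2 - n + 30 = (n - 5)*(n^2 - n - 6) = (n - 5)*(n - 3)*(n + 2)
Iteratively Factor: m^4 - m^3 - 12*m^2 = (m)*(m^3 - m^2 - 12*m) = m^2*(m^2 - m - 12) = m^2*(m - 4)*(m + 3)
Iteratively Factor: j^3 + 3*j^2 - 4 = (j + 2)*(j^2 + j - 2) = (j - 1)*(j + 2)*(j + 2)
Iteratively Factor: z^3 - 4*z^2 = (z)*(z^2 - 4*z) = z^2*(z - 4)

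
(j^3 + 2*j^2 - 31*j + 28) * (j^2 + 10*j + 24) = j^5 + 12*j^4 + 13*j^3 - 234*j^2 - 464*j + 672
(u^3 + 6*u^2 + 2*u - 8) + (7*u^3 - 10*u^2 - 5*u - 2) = 8*u^3 - 4*u^2 - 3*u - 10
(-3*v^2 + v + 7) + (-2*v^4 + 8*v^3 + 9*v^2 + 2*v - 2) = -2*v^4 + 8*v^3 + 6*v^2 + 3*v + 5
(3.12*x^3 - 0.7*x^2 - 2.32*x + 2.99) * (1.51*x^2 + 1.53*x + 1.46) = 4.7112*x^5 + 3.7166*x^4 - 0.0189999999999995*x^3 - 0.0567000000000002*x^2 + 1.1875*x + 4.3654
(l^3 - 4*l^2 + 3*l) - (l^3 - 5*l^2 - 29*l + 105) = l^2 + 32*l - 105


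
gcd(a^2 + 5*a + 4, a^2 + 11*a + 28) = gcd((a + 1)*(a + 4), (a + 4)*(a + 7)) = a + 4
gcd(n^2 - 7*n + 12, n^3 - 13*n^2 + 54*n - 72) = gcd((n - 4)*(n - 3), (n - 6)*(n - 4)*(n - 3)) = n^2 - 7*n + 12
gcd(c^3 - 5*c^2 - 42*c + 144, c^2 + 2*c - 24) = c + 6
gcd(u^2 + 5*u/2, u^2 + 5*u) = u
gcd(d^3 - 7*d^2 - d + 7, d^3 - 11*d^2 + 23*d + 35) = d^2 - 6*d - 7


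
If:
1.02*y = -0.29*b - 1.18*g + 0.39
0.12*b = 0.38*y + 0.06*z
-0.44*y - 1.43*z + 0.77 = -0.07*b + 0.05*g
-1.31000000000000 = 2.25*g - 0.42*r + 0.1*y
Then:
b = 17.5183034325417 - 31.7909364305714*z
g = 16.6275018147879*z - 8.75681841750493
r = 86.6480126220352*z - 42.4753139459662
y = 5.53209582080266 - 10.1971378201804*z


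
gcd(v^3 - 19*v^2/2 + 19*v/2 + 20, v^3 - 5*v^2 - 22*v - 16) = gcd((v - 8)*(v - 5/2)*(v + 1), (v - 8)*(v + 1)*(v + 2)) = v^2 - 7*v - 8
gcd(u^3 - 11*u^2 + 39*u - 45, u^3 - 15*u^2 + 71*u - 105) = u^2 - 8*u + 15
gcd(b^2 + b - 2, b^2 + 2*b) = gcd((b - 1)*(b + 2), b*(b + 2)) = b + 2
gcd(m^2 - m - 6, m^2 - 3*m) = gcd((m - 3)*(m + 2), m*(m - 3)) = m - 3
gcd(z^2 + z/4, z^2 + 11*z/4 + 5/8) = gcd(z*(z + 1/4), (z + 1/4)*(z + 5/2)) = z + 1/4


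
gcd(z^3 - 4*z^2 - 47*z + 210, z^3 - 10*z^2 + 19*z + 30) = z^2 - 11*z + 30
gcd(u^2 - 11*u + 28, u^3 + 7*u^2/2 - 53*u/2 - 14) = u - 4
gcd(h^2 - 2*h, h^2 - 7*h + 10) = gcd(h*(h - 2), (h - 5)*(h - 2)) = h - 2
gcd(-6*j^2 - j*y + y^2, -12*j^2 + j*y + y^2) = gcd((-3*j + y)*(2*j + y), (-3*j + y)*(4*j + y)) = -3*j + y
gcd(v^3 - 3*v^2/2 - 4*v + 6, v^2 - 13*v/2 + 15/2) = v - 3/2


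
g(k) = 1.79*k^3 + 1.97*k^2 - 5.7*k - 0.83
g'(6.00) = 211.26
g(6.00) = 422.53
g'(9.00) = 464.73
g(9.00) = 1412.35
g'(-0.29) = -6.39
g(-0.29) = 0.95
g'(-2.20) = 11.62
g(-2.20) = 2.18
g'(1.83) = 19.49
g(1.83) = 6.31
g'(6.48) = 245.32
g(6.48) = 532.01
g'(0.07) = -5.40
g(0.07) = -1.22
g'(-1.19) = -2.78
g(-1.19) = 5.73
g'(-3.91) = 60.99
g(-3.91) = -55.43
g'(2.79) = 47.09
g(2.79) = 37.48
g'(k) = 5.37*k^2 + 3.94*k - 5.7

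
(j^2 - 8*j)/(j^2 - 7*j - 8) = j/(j + 1)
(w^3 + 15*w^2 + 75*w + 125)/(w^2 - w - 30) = (w^2 + 10*w + 25)/(w - 6)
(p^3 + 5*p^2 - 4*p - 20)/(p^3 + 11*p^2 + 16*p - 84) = (p^2 + 7*p + 10)/(p^2 + 13*p + 42)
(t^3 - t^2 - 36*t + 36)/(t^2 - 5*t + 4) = (t^2 - 36)/(t - 4)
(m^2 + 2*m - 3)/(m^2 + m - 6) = (m - 1)/(m - 2)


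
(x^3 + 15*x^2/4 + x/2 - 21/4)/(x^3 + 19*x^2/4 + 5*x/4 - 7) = (x + 3)/(x + 4)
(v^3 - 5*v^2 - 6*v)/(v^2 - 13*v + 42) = v*(v + 1)/(v - 7)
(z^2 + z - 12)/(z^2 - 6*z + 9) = (z + 4)/(z - 3)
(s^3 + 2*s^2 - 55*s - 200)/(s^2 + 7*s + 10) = (s^2 - 3*s - 40)/(s + 2)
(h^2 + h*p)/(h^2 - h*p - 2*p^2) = h/(h - 2*p)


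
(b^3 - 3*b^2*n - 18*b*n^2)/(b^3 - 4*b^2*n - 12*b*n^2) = (b + 3*n)/(b + 2*n)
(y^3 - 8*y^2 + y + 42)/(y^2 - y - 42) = (y^2 - y - 6)/(y + 6)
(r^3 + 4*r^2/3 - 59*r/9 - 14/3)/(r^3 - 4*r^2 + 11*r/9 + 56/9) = (3*r^2 + 11*r + 6)/(3*r^2 - 5*r - 8)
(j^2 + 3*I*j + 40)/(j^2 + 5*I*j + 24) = (j - 5*I)/(j - 3*I)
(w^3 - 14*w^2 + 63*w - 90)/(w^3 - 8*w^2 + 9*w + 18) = (w - 5)/(w + 1)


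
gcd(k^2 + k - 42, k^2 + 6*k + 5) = 1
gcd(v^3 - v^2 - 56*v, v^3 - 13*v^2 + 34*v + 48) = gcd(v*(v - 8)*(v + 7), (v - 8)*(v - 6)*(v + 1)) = v - 8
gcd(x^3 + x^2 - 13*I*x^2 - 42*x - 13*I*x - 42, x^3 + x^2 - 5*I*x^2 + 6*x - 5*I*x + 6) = x^2 + x*(1 - 6*I) - 6*I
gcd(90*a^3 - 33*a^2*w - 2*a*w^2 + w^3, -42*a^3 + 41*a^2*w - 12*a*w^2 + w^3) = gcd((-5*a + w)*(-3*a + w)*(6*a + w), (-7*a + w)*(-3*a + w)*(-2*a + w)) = -3*a + w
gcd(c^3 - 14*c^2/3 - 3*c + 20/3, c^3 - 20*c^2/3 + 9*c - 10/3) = c^2 - 6*c + 5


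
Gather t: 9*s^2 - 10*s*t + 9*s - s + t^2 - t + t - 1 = 9*s^2 - 10*s*t + 8*s + t^2 - 1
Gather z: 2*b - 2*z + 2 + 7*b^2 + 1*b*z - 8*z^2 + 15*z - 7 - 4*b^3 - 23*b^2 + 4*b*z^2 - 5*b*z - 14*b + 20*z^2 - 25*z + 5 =-4*b^3 - 16*b^2 - 12*b + z^2*(4*b + 12) + z*(-4*b - 12)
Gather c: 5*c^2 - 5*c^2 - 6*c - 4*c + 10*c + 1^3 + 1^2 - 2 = 0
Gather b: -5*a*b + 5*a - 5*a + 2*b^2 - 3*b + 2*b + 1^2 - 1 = 2*b^2 + b*(-5*a - 1)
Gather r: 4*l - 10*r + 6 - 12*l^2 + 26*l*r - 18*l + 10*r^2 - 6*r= -12*l^2 - 14*l + 10*r^2 + r*(26*l - 16) + 6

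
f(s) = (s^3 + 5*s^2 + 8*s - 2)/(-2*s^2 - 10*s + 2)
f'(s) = (4*s + 10)*(s^3 + 5*s^2 + 8*s - 2)/(-2*s^2 - 10*s + 2)^2 + (3*s^2 + 10*s + 8)/(-2*s^2 - 10*s + 2) = (-s^4 - 10*s^3 - 14*s^2 + 6*s - 2)/(2*(s^4 + 10*s^3 + 23*s^2 - 10*s + 1))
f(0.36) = -0.85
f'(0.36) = -1.24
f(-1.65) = -0.47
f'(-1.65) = -0.15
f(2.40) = -1.78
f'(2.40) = -0.43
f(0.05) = -1.06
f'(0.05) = -1.55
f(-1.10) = -0.57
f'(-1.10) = -0.24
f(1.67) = -1.48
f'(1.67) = -0.42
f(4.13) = -2.54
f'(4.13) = -0.45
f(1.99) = -1.61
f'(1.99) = -0.42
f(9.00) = -4.82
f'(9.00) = -0.48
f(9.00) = -4.82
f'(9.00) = -0.48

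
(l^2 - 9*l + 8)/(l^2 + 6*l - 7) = (l - 8)/(l + 7)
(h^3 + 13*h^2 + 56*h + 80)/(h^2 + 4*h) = h + 9 + 20/h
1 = 1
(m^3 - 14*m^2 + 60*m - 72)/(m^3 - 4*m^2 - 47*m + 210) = (m^2 - 8*m + 12)/(m^2 + 2*m - 35)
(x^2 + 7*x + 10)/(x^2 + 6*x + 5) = (x + 2)/(x + 1)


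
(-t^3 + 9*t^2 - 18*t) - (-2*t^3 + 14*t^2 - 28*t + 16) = t^3 - 5*t^2 + 10*t - 16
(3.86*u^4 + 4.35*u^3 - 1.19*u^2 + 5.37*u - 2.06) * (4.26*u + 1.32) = 16.4436*u^5 + 23.6262*u^4 + 0.6726*u^3 + 21.3054*u^2 - 1.6872*u - 2.7192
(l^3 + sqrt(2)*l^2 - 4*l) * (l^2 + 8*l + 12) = l^5 + sqrt(2)*l^4 + 8*l^4 + 8*l^3 + 8*sqrt(2)*l^3 - 32*l^2 + 12*sqrt(2)*l^2 - 48*l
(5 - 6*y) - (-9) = 14 - 6*y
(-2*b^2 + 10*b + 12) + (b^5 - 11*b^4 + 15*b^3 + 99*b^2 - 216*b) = b^5 - 11*b^4 + 15*b^3 + 97*b^2 - 206*b + 12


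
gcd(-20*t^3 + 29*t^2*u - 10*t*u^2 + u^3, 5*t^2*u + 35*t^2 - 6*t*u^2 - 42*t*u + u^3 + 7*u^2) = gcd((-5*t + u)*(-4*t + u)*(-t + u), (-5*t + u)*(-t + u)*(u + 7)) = 5*t^2 - 6*t*u + u^2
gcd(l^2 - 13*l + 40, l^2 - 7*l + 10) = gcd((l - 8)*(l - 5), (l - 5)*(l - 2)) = l - 5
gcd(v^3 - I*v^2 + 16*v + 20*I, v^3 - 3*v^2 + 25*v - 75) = v - 5*I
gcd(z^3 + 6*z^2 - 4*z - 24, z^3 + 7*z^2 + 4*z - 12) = z^2 + 8*z + 12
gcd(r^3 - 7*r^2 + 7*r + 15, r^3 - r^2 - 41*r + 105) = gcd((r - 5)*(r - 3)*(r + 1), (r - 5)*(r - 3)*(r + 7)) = r^2 - 8*r + 15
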